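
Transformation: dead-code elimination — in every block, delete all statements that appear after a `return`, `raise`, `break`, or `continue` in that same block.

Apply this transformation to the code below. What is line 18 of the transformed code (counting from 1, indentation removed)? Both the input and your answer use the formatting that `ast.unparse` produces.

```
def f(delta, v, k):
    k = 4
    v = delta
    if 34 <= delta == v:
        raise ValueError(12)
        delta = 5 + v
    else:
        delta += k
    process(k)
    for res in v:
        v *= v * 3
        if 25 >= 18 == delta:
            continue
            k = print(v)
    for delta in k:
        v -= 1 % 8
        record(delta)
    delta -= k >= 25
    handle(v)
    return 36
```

Transformed code:
def f(delta, v, k):
    k = 4
    v = delta
    if 34 <= delta == v:
        raise ValueError(12)
    else:
        delta += k
    process(k)
    for res in v:
        v *= v * 3
        if 25 >= 18 == delta:
            continue
    for delta in k:
        v -= 1 % 8
        record(delta)
    delta -= k >= 25
    handle(v)
    return 36

return 36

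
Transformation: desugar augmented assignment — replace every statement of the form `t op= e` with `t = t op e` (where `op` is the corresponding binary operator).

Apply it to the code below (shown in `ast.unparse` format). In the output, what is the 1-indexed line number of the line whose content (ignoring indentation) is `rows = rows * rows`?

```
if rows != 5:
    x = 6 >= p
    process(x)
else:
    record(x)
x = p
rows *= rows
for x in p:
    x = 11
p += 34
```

Transformed code:
if rows != 5:
    x = 6 >= p
    process(x)
else:
    record(x)
x = p
rows = rows * rows
for x in p:
    x = 11
p = p + 34

7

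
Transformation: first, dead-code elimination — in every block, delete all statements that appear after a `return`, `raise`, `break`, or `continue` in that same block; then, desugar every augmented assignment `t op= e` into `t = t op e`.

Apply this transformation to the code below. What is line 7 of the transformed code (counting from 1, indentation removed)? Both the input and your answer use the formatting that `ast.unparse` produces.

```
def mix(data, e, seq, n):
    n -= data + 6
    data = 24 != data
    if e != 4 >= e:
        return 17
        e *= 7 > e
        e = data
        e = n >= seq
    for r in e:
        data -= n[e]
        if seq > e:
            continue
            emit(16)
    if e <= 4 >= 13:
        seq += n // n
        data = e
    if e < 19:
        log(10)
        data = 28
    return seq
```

Transformed code:
def mix(data, e, seq, n):
    n = n - (data + 6)
    data = 24 != data
    if e != 4 >= e:
        return 17
    for r in e:
        data = data - n[e]
        if seq > e:
            continue
    if e <= 4 >= 13:
        seq = seq + n // n
        data = e
    if e < 19:
        log(10)
        data = 28
    return seq

data = data - n[e]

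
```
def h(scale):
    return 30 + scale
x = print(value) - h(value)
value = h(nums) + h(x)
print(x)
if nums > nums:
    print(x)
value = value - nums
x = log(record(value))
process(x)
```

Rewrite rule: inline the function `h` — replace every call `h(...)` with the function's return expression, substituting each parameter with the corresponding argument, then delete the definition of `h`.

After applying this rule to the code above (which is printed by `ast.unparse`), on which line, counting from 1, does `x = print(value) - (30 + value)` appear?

1

Transformed code:
x = print(value) - (30 + value)
value = 30 + nums + (30 + x)
print(x)
if nums > nums:
    print(x)
value = value - nums
x = log(record(value))
process(x)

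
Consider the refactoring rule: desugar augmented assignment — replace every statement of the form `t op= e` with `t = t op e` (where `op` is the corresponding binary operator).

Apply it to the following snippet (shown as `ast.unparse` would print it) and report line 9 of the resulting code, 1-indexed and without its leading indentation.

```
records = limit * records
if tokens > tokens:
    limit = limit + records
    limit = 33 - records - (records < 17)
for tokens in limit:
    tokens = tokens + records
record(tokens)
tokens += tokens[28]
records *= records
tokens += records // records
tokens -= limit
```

Transformed code:
records = limit * records
if tokens > tokens:
    limit = limit + records
    limit = 33 - records - (records < 17)
for tokens in limit:
    tokens = tokens + records
record(tokens)
tokens = tokens + tokens[28]
records = records * records
tokens = tokens + records // records
tokens = tokens - limit

records = records * records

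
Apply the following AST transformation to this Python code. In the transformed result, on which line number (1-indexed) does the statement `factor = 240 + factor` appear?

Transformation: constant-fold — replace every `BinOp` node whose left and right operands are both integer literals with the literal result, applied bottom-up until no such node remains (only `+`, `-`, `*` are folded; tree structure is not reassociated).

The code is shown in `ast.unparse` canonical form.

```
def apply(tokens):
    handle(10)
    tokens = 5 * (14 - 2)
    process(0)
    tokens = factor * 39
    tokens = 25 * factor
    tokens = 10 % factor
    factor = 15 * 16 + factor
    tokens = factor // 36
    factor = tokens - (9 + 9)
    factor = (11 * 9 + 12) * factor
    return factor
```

Transformed code:
def apply(tokens):
    handle(10)
    tokens = 60
    process(0)
    tokens = factor * 39
    tokens = 25 * factor
    tokens = 10 % factor
    factor = 240 + factor
    tokens = factor // 36
    factor = tokens - 18
    factor = 111 * factor
    return factor

8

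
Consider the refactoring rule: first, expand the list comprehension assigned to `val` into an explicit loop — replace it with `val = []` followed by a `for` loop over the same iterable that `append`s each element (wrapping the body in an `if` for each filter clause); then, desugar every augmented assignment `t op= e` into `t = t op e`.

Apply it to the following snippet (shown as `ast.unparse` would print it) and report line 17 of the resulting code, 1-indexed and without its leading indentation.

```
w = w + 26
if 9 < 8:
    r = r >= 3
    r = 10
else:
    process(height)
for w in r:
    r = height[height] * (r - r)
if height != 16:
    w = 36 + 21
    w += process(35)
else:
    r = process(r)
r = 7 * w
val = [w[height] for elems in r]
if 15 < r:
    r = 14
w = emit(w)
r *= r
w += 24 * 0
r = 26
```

val.append(w[height])

Transformed code:
w = w + 26
if 9 < 8:
    r = r >= 3
    r = 10
else:
    process(height)
for w in r:
    r = height[height] * (r - r)
if height != 16:
    w = 36 + 21
    w = w + process(35)
else:
    r = process(r)
r = 7 * w
val = []
for elems in r:
    val.append(w[height])
if 15 < r:
    r = 14
w = emit(w)
r = r * r
w = w + 24 * 0
r = 26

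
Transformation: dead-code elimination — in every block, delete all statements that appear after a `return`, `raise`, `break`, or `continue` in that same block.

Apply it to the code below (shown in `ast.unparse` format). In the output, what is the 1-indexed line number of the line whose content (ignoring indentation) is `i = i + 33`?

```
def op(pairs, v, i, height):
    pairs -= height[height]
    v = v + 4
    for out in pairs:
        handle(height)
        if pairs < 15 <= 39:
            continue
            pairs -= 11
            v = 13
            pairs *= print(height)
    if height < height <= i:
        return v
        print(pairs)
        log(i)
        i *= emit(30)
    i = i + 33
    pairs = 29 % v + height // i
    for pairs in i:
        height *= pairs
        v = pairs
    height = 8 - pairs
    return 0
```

10

Transformed code:
def op(pairs, v, i, height):
    pairs -= height[height]
    v = v + 4
    for out in pairs:
        handle(height)
        if pairs < 15 <= 39:
            continue
    if height < height <= i:
        return v
    i = i + 33
    pairs = 29 % v + height // i
    for pairs in i:
        height *= pairs
        v = pairs
    height = 8 - pairs
    return 0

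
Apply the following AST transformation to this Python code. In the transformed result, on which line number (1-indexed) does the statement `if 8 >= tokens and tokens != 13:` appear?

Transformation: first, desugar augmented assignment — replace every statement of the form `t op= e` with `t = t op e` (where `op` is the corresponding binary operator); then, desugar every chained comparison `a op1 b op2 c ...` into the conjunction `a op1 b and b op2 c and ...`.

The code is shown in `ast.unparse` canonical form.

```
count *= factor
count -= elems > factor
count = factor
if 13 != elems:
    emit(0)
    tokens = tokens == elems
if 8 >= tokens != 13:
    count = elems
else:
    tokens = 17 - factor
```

Transformed code:
count = count * factor
count = count - (elems > factor)
count = factor
if 13 != elems:
    emit(0)
    tokens = tokens == elems
if 8 >= tokens and tokens != 13:
    count = elems
else:
    tokens = 17 - factor

7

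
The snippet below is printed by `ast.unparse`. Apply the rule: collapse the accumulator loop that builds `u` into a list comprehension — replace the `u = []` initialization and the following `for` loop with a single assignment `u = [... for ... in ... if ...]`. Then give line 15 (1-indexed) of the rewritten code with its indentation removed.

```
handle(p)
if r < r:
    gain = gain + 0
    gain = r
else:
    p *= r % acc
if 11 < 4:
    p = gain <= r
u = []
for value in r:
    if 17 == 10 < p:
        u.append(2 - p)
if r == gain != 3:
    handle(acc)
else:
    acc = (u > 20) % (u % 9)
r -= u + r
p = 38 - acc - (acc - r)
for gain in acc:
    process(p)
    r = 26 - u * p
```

p = 38 - acc - (acc - r)

Transformed code:
handle(p)
if r < r:
    gain = gain + 0
    gain = r
else:
    p *= r % acc
if 11 < 4:
    p = gain <= r
u = [2 - p for value in r if 17 == 10 < p]
if r == gain != 3:
    handle(acc)
else:
    acc = (u > 20) % (u % 9)
r -= u + r
p = 38 - acc - (acc - r)
for gain in acc:
    process(p)
    r = 26 - u * p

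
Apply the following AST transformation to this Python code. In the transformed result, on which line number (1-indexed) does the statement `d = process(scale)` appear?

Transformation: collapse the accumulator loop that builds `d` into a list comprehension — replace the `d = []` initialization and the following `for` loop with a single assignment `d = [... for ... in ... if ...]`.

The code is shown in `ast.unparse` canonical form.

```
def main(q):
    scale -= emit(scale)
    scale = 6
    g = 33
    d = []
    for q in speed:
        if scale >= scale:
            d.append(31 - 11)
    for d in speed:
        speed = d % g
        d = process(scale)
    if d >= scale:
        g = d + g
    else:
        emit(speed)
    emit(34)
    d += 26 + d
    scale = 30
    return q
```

Transformed code:
def main(q):
    scale -= emit(scale)
    scale = 6
    g = 33
    d = [31 - 11 for q in speed if scale >= scale]
    for d in speed:
        speed = d % g
        d = process(scale)
    if d >= scale:
        g = d + g
    else:
        emit(speed)
    emit(34)
    d += 26 + d
    scale = 30
    return q

8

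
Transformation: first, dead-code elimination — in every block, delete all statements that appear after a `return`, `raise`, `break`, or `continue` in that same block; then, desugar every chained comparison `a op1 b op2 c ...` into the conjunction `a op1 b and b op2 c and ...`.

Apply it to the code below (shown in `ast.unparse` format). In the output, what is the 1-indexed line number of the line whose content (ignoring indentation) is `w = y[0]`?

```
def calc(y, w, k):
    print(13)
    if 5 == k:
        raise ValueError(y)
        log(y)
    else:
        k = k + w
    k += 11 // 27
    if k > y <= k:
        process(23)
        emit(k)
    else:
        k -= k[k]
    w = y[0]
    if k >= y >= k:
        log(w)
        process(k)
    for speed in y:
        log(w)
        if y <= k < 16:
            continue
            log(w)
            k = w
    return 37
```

Transformed code:
def calc(y, w, k):
    print(13)
    if 5 == k:
        raise ValueError(y)
    else:
        k = k + w
    k += 11 // 27
    if k > y and y <= k:
        process(23)
        emit(k)
    else:
        k -= k[k]
    w = y[0]
    if k >= y and y >= k:
        log(w)
        process(k)
    for speed in y:
        log(w)
        if y <= k and k < 16:
            continue
    return 37

13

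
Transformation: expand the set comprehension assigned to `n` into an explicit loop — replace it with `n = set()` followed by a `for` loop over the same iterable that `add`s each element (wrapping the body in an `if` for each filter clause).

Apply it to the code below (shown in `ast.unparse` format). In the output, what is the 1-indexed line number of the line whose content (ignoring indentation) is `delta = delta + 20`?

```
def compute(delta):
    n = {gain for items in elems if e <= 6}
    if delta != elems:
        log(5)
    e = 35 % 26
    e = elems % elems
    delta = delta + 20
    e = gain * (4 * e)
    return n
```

Transformed code:
def compute(delta):
    n = set()
    for items in elems:
        if e <= 6:
            n.add(gain)
    if delta != elems:
        log(5)
    e = 35 % 26
    e = elems % elems
    delta = delta + 20
    e = gain * (4 * e)
    return n

10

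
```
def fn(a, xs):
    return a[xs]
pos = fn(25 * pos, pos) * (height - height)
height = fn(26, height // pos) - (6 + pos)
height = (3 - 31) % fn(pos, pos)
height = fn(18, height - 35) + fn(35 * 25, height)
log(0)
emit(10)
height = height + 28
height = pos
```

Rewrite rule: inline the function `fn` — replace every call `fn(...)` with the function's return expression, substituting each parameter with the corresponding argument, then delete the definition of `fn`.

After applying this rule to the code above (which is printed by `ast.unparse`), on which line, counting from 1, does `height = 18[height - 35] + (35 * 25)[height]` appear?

4

Transformed code:
pos = (25 * pos)[pos] * (height - height)
height = 26[height // pos] - (6 + pos)
height = (3 - 31) % pos[pos]
height = 18[height - 35] + (35 * 25)[height]
log(0)
emit(10)
height = height + 28
height = pos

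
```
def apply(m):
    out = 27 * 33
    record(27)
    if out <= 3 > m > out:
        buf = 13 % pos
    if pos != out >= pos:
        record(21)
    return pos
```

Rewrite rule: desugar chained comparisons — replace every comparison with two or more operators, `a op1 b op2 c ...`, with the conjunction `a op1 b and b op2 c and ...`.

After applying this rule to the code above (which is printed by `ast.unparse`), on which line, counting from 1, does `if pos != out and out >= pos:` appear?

Transformed code:
def apply(m):
    out = 27 * 33
    record(27)
    if out <= 3 and 3 > m and (m > out):
        buf = 13 % pos
    if pos != out and out >= pos:
        record(21)
    return pos

6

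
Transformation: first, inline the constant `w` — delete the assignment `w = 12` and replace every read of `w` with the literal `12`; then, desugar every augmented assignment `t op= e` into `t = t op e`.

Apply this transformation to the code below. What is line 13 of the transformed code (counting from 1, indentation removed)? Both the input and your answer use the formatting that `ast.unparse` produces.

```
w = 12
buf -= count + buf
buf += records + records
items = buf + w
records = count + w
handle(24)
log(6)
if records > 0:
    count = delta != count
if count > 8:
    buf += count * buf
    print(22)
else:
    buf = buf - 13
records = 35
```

buf = buf - 13

Transformed code:
buf = buf - (count + buf)
buf = buf + (records + records)
items = buf + 12
records = count + 12
handle(24)
log(6)
if records > 0:
    count = delta != count
if count > 8:
    buf = buf + count * buf
    print(22)
else:
    buf = buf - 13
records = 35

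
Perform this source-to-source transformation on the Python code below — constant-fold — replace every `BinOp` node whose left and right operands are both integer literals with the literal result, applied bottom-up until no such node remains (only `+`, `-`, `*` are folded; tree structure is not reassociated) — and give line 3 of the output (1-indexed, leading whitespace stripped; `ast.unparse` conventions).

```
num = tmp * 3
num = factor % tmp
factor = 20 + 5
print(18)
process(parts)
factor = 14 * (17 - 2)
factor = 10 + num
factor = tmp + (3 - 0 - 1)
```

Transformed code:
num = tmp * 3
num = factor % tmp
factor = 25
print(18)
process(parts)
factor = 210
factor = 10 + num
factor = tmp + 2

factor = 25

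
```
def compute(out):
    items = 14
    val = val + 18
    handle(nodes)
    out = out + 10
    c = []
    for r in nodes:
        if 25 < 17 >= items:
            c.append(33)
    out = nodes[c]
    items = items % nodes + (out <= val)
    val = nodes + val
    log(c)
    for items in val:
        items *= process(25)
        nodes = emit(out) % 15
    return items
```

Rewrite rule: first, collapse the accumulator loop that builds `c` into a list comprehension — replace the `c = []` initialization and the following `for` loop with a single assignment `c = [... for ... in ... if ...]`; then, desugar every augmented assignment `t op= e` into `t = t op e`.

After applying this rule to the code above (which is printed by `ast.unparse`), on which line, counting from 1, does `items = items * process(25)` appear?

12

Transformed code:
def compute(out):
    items = 14
    val = val + 18
    handle(nodes)
    out = out + 10
    c = [33 for r in nodes if 25 < 17 >= items]
    out = nodes[c]
    items = items % nodes + (out <= val)
    val = nodes + val
    log(c)
    for items in val:
        items = items * process(25)
        nodes = emit(out) % 15
    return items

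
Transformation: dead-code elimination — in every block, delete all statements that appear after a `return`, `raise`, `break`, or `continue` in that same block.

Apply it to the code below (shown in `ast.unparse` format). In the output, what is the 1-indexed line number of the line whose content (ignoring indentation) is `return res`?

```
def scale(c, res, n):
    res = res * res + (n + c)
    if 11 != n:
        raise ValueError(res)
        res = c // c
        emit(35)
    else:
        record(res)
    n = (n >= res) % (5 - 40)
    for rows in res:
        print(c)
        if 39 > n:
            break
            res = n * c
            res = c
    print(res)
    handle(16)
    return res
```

14

Transformed code:
def scale(c, res, n):
    res = res * res + (n + c)
    if 11 != n:
        raise ValueError(res)
    else:
        record(res)
    n = (n >= res) % (5 - 40)
    for rows in res:
        print(c)
        if 39 > n:
            break
    print(res)
    handle(16)
    return res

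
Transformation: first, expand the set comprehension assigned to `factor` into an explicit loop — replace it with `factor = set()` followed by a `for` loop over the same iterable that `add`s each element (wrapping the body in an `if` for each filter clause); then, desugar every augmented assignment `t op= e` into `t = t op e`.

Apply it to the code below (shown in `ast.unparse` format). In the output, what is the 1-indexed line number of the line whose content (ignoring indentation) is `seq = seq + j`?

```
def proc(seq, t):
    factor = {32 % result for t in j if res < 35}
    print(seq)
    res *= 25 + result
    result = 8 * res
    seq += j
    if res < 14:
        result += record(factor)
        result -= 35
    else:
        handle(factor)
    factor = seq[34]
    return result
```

Transformed code:
def proc(seq, t):
    factor = set()
    for t in j:
        if res < 35:
            factor.add(32 % result)
    print(seq)
    res = res * (25 + result)
    result = 8 * res
    seq = seq + j
    if res < 14:
        result = result + record(factor)
        result = result - 35
    else:
        handle(factor)
    factor = seq[34]
    return result

9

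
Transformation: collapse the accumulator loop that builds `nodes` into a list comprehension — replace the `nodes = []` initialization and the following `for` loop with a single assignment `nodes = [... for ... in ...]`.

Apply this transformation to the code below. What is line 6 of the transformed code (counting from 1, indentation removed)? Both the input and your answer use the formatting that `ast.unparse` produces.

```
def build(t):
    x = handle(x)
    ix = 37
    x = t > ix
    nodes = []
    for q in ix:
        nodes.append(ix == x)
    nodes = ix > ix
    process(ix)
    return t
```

nodes = ix > ix

Transformed code:
def build(t):
    x = handle(x)
    ix = 37
    x = t > ix
    nodes = [ix == x for q in ix]
    nodes = ix > ix
    process(ix)
    return t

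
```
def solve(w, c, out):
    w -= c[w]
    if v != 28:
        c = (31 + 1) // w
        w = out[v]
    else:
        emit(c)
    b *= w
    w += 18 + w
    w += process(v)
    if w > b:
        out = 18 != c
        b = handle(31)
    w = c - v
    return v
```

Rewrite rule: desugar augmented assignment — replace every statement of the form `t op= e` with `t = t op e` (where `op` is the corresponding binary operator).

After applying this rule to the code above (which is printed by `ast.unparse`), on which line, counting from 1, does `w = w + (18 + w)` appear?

9

Transformed code:
def solve(w, c, out):
    w = w - c[w]
    if v != 28:
        c = (31 + 1) // w
        w = out[v]
    else:
        emit(c)
    b = b * w
    w = w + (18 + w)
    w = w + process(v)
    if w > b:
        out = 18 != c
        b = handle(31)
    w = c - v
    return v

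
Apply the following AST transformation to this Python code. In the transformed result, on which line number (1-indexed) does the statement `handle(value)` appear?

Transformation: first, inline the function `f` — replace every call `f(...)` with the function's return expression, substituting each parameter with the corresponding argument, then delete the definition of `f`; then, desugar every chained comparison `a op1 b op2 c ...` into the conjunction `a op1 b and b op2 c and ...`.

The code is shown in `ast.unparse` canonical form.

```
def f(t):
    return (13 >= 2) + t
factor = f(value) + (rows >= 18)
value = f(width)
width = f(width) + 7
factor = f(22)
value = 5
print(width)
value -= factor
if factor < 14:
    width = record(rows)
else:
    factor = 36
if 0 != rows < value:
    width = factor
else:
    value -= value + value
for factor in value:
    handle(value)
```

Transformed code:
factor = (13 >= 2) + value + (rows >= 18)
value = (13 >= 2) + width
width = (13 >= 2) + width + 7
factor = (13 >= 2) + 22
value = 5
print(width)
value -= factor
if factor < 14:
    width = record(rows)
else:
    factor = 36
if 0 != rows and rows < value:
    width = factor
else:
    value -= value + value
for factor in value:
    handle(value)

17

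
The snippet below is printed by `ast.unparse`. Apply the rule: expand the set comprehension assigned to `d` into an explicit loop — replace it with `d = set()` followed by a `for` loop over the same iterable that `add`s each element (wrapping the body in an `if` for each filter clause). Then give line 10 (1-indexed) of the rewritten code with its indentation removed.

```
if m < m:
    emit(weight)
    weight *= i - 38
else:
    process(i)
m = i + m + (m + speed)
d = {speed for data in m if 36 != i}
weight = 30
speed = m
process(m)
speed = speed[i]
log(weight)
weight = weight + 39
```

d.add(speed)

Transformed code:
if m < m:
    emit(weight)
    weight *= i - 38
else:
    process(i)
m = i + m + (m + speed)
d = set()
for data in m:
    if 36 != i:
        d.add(speed)
weight = 30
speed = m
process(m)
speed = speed[i]
log(weight)
weight = weight + 39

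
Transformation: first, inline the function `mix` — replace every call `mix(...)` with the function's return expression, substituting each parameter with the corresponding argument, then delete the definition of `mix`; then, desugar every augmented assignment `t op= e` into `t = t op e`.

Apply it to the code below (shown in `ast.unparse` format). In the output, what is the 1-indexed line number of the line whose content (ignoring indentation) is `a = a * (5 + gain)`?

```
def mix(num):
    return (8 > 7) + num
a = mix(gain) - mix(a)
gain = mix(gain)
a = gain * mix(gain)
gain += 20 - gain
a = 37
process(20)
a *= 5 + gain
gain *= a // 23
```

7

Transformed code:
a = (8 > 7) + gain - ((8 > 7) + a)
gain = (8 > 7) + gain
a = gain * ((8 > 7) + gain)
gain = gain + (20 - gain)
a = 37
process(20)
a = a * (5 + gain)
gain = gain * (a // 23)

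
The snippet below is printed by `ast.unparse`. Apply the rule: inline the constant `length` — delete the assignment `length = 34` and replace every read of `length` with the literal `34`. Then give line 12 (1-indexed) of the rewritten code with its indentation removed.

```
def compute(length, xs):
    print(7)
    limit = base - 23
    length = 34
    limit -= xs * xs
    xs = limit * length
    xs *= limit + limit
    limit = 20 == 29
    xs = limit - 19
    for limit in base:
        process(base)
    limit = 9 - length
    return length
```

return 34

Transformed code:
def compute(length, xs):
    print(7)
    limit = base - 23
    limit -= xs * xs
    xs = limit * 34
    xs *= limit + limit
    limit = 20 == 29
    xs = limit - 19
    for limit in base:
        process(base)
    limit = 9 - 34
    return 34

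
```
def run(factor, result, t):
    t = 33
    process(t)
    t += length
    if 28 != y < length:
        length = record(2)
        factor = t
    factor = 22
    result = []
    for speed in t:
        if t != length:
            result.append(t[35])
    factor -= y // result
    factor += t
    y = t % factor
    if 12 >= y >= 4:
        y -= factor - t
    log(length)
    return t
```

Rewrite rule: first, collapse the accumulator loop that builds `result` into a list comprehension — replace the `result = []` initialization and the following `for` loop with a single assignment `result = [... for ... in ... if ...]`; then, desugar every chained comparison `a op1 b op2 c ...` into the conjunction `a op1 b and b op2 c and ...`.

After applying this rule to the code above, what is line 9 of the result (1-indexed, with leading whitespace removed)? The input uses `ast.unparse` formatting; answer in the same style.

result = [t[35] for speed in t if t != length]

Transformed code:
def run(factor, result, t):
    t = 33
    process(t)
    t += length
    if 28 != y and y < length:
        length = record(2)
        factor = t
    factor = 22
    result = [t[35] for speed in t if t != length]
    factor -= y // result
    factor += t
    y = t % factor
    if 12 >= y and y >= 4:
        y -= factor - t
    log(length)
    return t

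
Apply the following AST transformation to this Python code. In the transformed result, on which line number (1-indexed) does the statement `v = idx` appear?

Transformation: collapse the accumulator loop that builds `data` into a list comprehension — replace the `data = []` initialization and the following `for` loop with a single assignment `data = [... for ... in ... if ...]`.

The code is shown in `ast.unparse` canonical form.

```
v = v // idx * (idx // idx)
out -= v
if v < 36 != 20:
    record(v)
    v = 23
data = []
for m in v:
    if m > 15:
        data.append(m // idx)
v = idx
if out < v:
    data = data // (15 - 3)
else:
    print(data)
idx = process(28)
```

7

Transformed code:
v = v // idx * (idx // idx)
out -= v
if v < 36 != 20:
    record(v)
    v = 23
data = [m // idx for m in v if m > 15]
v = idx
if out < v:
    data = data // (15 - 3)
else:
    print(data)
idx = process(28)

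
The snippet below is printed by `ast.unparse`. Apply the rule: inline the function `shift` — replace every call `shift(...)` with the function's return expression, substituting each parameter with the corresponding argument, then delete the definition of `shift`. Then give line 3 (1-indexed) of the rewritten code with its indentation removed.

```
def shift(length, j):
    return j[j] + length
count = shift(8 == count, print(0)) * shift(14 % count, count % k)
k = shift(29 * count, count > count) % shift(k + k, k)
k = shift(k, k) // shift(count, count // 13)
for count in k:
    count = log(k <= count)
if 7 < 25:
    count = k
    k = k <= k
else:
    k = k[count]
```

Transformed code:
count = (print(0)[print(0)] + (8 == count)) * ((count % k)[count % k] + 14 % count)
k = ((count > count)[count > count] + 29 * count) % (k[k] + (k + k))
k = (k[k] + k) // ((count // 13)[count // 13] + count)
for count in k:
    count = log(k <= count)
if 7 < 25:
    count = k
    k = k <= k
else:
    k = k[count]

k = (k[k] + k) // ((count // 13)[count // 13] + count)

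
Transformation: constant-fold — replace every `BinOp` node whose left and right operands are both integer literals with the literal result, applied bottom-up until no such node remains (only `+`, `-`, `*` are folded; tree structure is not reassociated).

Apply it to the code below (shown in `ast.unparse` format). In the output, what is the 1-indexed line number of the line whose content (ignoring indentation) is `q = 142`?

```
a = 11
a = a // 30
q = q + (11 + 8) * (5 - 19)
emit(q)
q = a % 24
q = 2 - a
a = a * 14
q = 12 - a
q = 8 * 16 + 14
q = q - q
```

Transformed code:
a = 11
a = a // 30
q = q + -266
emit(q)
q = a % 24
q = 2 - a
a = a * 14
q = 12 - a
q = 142
q = q - q

9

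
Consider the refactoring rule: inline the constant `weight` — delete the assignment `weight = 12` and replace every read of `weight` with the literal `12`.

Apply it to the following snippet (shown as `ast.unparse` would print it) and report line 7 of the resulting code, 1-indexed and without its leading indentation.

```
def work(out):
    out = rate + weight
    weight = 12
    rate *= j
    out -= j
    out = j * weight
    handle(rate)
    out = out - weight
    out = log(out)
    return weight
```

out = out - 12

Transformed code:
def work(out):
    out = rate + 12
    rate *= j
    out -= j
    out = j * 12
    handle(rate)
    out = out - 12
    out = log(out)
    return 12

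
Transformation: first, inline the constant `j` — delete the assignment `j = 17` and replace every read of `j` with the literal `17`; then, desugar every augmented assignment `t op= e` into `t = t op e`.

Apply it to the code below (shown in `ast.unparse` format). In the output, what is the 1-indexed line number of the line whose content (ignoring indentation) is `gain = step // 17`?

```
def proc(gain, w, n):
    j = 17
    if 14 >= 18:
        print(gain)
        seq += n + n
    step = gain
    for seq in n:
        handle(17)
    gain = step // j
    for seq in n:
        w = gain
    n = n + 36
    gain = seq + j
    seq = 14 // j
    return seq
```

Transformed code:
def proc(gain, w, n):
    if 14 >= 18:
        print(gain)
        seq = seq + (n + n)
    step = gain
    for seq in n:
        handle(17)
    gain = step // 17
    for seq in n:
        w = gain
    n = n + 36
    gain = seq + 17
    seq = 14 // 17
    return seq

8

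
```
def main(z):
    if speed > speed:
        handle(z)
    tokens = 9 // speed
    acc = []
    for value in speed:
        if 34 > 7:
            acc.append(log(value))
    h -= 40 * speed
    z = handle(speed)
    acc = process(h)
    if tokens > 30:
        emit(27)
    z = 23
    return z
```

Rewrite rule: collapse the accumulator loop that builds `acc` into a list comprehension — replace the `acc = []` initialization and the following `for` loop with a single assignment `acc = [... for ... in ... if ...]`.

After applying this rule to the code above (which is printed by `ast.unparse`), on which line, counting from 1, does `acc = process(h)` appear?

8

Transformed code:
def main(z):
    if speed > speed:
        handle(z)
    tokens = 9 // speed
    acc = [log(value) for value in speed if 34 > 7]
    h -= 40 * speed
    z = handle(speed)
    acc = process(h)
    if tokens > 30:
        emit(27)
    z = 23
    return z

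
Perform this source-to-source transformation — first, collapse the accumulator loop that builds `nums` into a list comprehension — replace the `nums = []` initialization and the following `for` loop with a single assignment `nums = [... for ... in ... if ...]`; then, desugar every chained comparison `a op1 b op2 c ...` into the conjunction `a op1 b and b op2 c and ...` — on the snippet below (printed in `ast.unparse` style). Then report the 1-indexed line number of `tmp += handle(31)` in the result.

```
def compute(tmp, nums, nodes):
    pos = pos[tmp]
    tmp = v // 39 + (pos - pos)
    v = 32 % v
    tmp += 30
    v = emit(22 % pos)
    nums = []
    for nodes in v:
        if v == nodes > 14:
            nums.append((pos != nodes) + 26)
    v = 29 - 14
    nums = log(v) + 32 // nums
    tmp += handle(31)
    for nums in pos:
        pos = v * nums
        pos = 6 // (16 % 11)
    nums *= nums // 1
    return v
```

10

Transformed code:
def compute(tmp, nums, nodes):
    pos = pos[tmp]
    tmp = v // 39 + (pos - pos)
    v = 32 % v
    tmp += 30
    v = emit(22 % pos)
    nums = [(pos != nodes) + 26 for nodes in v if v == nodes and nodes > 14]
    v = 29 - 14
    nums = log(v) + 32 // nums
    tmp += handle(31)
    for nums in pos:
        pos = v * nums
        pos = 6 // (16 % 11)
    nums *= nums // 1
    return v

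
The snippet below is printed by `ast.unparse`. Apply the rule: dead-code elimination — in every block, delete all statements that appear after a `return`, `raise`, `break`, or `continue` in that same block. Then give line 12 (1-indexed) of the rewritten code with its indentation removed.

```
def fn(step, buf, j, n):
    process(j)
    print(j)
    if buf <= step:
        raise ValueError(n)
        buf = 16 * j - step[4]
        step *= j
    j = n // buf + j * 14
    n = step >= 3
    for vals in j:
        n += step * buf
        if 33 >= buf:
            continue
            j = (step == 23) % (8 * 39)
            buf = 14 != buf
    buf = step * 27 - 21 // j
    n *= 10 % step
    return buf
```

Transformed code:
def fn(step, buf, j, n):
    process(j)
    print(j)
    if buf <= step:
        raise ValueError(n)
    j = n // buf + j * 14
    n = step >= 3
    for vals in j:
        n += step * buf
        if 33 >= buf:
            continue
    buf = step * 27 - 21 // j
    n *= 10 % step
    return buf

buf = step * 27 - 21 // j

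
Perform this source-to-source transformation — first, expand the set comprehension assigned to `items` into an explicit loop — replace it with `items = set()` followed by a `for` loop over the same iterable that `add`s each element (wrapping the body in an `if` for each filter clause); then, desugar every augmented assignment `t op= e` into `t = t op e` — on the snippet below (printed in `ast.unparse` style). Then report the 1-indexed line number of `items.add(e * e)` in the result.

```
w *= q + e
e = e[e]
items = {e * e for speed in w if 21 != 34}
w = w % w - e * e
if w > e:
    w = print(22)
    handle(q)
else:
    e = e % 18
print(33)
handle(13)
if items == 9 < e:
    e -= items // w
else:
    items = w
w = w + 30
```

6

Transformed code:
w = w * (q + e)
e = e[e]
items = set()
for speed in w:
    if 21 != 34:
        items.add(e * e)
w = w % w - e * e
if w > e:
    w = print(22)
    handle(q)
else:
    e = e % 18
print(33)
handle(13)
if items == 9 < e:
    e = e - items // w
else:
    items = w
w = w + 30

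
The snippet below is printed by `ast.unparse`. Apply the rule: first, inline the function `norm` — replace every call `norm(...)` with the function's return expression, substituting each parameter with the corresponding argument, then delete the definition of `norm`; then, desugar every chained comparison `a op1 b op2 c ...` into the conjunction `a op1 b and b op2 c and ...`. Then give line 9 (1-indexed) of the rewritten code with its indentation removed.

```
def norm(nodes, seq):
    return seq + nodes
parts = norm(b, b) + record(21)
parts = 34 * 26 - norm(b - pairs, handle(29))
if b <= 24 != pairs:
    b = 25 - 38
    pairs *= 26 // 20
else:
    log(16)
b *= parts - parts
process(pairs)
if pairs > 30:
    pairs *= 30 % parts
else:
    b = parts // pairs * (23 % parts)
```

process(pairs)

Transformed code:
parts = b + b + record(21)
parts = 34 * 26 - (handle(29) + (b - pairs))
if b <= 24 and 24 != pairs:
    b = 25 - 38
    pairs *= 26 // 20
else:
    log(16)
b *= parts - parts
process(pairs)
if pairs > 30:
    pairs *= 30 % parts
else:
    b = parts // pairs * (23 % parts)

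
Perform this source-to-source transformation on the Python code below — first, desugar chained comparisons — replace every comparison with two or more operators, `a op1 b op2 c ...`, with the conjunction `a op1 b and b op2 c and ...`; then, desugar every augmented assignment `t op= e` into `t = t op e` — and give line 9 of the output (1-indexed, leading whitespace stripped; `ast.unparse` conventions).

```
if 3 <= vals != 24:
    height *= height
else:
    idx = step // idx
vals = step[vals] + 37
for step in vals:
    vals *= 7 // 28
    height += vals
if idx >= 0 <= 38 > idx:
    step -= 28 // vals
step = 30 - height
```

Transformed code:
if 3 <= vals and vals != 24:
    height = height * height
else:
    idx = step // idx
vals = step[vals] + 37
for step in vals:
    vals = vals * (7 // 28)
    height = height + vals
if idx >= 0 and 0 <= 38 and (38 > idx):
    step = step - 28 // vals
step = 30 - height

if idx >= 0 and 0 <= 38 and (38 > idx):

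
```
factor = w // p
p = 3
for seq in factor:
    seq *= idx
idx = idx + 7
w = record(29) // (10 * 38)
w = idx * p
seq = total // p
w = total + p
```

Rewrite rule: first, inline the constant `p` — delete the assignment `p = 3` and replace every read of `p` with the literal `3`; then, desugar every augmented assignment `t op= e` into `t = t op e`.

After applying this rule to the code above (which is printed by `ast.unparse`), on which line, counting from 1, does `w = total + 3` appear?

Transformed code:
factor = w // 3
for seq in factor:
    seq = seq * idx
idx = idx + 7
w = record(29) // (10 * 38)
w = idx * 3
seq = total // 3
w = total + 3

8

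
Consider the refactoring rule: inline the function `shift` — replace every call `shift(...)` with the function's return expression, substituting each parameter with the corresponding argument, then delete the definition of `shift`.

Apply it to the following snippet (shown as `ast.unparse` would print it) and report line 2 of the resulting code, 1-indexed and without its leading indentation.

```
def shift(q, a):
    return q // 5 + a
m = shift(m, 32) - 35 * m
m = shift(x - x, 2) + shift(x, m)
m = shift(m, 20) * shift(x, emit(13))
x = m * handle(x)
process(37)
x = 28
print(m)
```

m = (x - x) // 5 + 2 + (x // 5 + m)

Transformed code:
m = m // 5 + 32 - 35 * m
m = (x - x) // 5 + 2 + (x // 5 + m)
m = (m // 5 + 20) * (x // 5 + emit(13))
x = m * handle(x)
process(37)
x = 28
print(m)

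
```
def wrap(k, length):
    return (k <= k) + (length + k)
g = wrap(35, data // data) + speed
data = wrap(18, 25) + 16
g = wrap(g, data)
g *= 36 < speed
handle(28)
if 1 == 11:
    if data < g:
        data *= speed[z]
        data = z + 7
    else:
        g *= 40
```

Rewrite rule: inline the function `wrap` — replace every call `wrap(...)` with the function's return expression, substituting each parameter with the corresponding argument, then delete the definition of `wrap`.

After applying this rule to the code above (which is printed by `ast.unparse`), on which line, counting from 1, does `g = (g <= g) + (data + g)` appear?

3

Transformed code:
g = (35 <= 35) + (data // data + 35) + speed
data = (18 <= 18) + (25 + 18) + 16
g = (g <= g) + (data + g)
g *= 36 < speed
handle(28)
if 1 == 11:
    if data < g:
        data *= speed[z]
        data = z + 7
    else:
        g *= 40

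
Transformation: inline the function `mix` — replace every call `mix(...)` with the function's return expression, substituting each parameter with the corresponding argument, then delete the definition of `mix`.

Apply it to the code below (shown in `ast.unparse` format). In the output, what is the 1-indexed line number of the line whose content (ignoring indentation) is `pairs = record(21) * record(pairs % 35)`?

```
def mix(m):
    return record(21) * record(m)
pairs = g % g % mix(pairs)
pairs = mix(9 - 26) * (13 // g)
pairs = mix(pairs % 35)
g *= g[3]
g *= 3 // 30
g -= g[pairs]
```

Transformed code:
pairs = g % g % (record(21) * record(pairs))
pairs = record(21) * record(9 - 26) * (13 // g)
pairs = record(21) * record(pairs % 35)
g *= g[3]
g *= 3 // 30
g -= g[pairs]

3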